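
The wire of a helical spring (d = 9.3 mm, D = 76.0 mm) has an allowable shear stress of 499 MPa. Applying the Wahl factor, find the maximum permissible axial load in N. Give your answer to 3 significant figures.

C = D/d = 76.0/9.3 = 8.1720
K_W = (4C−1)/(4C−4) + 0.615/C = 31.688/28.688 + 0.0753 = 1.1798
τ_max = K·8FD/(πd³) → F_max = τ_allow·πd³/(8DK)
F_max = 499·π·9.3³/(8·76.0·1.1798) = 1.261e+06/717.34 = 1757.8 N

1760 N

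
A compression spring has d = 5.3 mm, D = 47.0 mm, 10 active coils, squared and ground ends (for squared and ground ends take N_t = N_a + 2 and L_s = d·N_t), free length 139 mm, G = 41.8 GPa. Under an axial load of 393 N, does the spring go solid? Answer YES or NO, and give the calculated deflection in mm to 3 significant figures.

YES, δ = 99.0 mm

k = Gd⁴/(8D³N_a) = (41.8×10³)(5.3⁴)/(8·47.0³·10) = 3.971 N/mm
N_t = 12; L_s = 5.3·12 = 63.6 mm; δ_solid = L₀ − L_s = 139 − 63.6 = 75.4 mm
δ = F/k = 393/3.971 = 98.968 mm
δ ≥ δ_solid → spring goes solid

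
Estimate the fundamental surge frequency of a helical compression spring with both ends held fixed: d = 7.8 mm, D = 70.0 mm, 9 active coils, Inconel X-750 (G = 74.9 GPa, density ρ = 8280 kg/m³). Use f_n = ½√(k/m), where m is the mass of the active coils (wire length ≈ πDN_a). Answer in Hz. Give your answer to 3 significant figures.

59.9 Hz

k = Gd⁴/(8D³N_a) = (74.9×10³)(7.8⁴)/(8·70.0³·9) = 11.226 N/mm = 11226 N/m
Wire length L = πDN_a = π·70.0·9 = 1979.2 mm
m = ρ·(πd²/4)·L = 8280 × 47.784×10⁻⁶ m² × 1.9792 m = 0.78307 kg
f_n = ½√(k/m) = 0.5·√(11226/0.78307) = 0.5·√(14336) = 59.867 Hz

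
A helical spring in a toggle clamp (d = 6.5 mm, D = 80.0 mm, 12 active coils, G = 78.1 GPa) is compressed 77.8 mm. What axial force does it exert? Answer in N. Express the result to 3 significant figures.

221 N

k = Gd⁴/(8D³N_a) = (78.1×10³)(6.5⁴)/(8·80.0³·12) = 2.8364 N/mm
F = k·δ = 2.8364 × 77.8 = 220.67 N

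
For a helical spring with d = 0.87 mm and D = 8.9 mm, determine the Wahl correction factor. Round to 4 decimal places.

C = D/d = 8.9/0.87 = 10.2299
K_W = (4C−1)/(4C−4) + 0.615/C = 39.920/36.920 + 0.0601 = 1.1414

1.1414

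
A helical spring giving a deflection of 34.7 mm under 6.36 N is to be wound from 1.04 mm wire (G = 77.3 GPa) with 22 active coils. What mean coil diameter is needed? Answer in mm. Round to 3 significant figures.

Required rate k = F/δ = 6.36/34.7 = 0.18329 N/mm
D = (Gd⁴/(8N_a·k))^(1/3) = (77.3×10³·1.04⁴/(8·22·0.18329))^(1/3)
  = (2803.32)^(1/3) = 14.1002 mm

14.1 mm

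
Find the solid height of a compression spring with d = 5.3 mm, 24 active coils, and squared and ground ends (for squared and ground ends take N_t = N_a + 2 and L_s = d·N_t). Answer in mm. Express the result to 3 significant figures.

squared and ground ends: N_t = N_a + 2 = 24 + 2 = 26
L_s = d·N_t = 5.3 × 26 = 137.8 mm

138 mm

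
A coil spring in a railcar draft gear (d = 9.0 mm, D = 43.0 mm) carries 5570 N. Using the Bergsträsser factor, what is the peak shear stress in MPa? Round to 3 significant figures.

Spring index C = D/d = 43.0/9.0 = 4.7778
K_B = (4C+2)/(4C−3) = 21.111/16.111 = 1.3103
τ₀ = 8FD/(πd³) = 8·5570·43.0/(π·9.0³) = 1.91608e+06/2290.2 = 836.64 MPa
τ_max = K·τ₀ = 1.3103 × 836.64 = 1096.3 MPa

1100 MPa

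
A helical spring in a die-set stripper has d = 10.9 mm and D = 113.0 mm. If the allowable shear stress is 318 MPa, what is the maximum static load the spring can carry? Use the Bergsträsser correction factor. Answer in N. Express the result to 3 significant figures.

C = D/d = 113.0/10.9 = 10.3670
K_B = (4C+2)/(4C−3) = 43.468/38.468 = 1.1300
τ_max = K·8FD/(πd³) → F_max = τ_allow·πd³/(8DK)
F_max = 318·π·10.9³/(8·113.0·1.1300) = 1.2938e+06/1021.5 = 1266.5 N

1270 N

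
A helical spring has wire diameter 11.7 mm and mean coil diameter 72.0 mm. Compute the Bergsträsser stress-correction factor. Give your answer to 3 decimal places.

1.231

C = D/d = 72.0/11.7 = 6.1538
K_B = (4C+2)/(4C−3) = 26.615/21.615 = 1.2313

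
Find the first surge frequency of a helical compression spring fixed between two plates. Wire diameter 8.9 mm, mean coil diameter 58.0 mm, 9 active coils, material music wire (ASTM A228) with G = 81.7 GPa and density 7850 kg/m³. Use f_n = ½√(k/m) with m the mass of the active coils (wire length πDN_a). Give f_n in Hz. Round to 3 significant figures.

107 Hz

k = Gd⁴/(8D³N_a) = (81.7×10³)(8.9⁴)/(8·58.0³·9) = 36.489 N/mm = 36489 N/m
Wire length L = πDN_a = π·58.0·9 = 1639.9 mm
m = ρ·(πd²/4)·L = 7850 × 62.211×10⁻⁶ m² × 1.6399 m = 0.80087 kg
f_n = ½√(k/m) = 0.5·√(36489/0.80087) = 0.5·√(45562) = 106.73 Hz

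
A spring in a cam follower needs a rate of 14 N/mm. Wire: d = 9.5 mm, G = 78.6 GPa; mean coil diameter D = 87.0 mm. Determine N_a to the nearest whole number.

9

N_a = Gd⁴/(8D³k) = (78.6×10³ × 9.5⁴)/(8 × 87.0³ × 14)
    = 6.40202e+08 / 7.37523e+07 = 8.68 → 9 coils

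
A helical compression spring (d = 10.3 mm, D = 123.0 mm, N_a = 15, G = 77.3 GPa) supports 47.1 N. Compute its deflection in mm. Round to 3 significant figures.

12.1 mm

k = Gd⁴/(8D³N_a) = (77.3×10³)(10.3⁴)/(8·123.0³·15) = 3.8961 N/mm
δ = F/k = 47.1 / 3.8961 = 12.089 mm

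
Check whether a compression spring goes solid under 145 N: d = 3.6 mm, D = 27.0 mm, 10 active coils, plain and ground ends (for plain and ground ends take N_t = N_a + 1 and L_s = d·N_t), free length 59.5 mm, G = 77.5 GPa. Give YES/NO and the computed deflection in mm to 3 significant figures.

k = Gd⁴/(8D³N_a) = (77.5×10³)(3.6⁴)/(8·27.0³·10) = 8.2667 N/mm
N_t = 11; L_s = 3.6·11 = 39.6 mm; δ_solid = L₀ − L_s = 59.5 − 39.6 = 19.9 mm
δ = F/k = 145/8.2667 = 17.54 mm
δ < δ_solid → spring does not go solid

NO, δ = 17.5 mm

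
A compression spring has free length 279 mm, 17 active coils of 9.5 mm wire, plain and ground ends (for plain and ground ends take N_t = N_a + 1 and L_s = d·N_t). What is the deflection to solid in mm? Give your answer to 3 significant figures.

108 mm

N_t = 18; L_s = 9.5·18 = 171 mm
δ_solid = L₀ − L_s = 279 − 171 = 108 mm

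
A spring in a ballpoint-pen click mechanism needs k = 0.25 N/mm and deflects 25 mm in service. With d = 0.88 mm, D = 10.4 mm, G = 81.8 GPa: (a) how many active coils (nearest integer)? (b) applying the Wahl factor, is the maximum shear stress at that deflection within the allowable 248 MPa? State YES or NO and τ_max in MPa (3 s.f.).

(a) 22 coils; (b) NO, τ_max = 270 MPa

N_a = Gd⁴/(8D³k) = (81.8×10³)(0.88⁴)/(8·10.4³·0.25) = 21.8 → N_a = 22
Actual rate k = Gd⁴/(8D³·22) = 0.24778 N/mm
Working load F = kδ = 0.24778·25 = 6.1946 N
C = 10.4/0.88 = 11.8182; K_W = (4C−1)/(4C−4)+0.615/C = 1.1214
τ_max = K_W·8FD/(πd³) = 1.1214·240.73 = 269.95 MPa
τ_max > 248 MPa → exceeds allowable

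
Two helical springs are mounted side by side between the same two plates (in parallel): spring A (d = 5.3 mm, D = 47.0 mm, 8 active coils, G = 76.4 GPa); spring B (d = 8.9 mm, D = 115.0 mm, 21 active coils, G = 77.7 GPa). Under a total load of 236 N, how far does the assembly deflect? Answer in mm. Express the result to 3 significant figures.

21.5 mm

k_A = Gd⁴/(8D³N_a) = (76.4×10³)(5.3⁴)/(8·47.0³·8) = 9.0724 N/mm
k_B = Gd⁴/(8D³N_a) = (77.7×10³)(8.9⁴)/(8·115.0³·21) = 1.908 N/mm
Parallel: k_eq = 9.0724 + 1.908 = 10.98 N/mm
δ = F/k_eq = 236/10.98 = 21.493 mm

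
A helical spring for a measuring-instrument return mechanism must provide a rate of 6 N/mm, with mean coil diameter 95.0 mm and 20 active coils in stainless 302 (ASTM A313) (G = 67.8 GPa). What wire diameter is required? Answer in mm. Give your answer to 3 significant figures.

10.5 mm

d = (8D³N_a·k / G)^(1/4) = (8·95.0³·20·6 / (67.8×10³))^0.25
  = (12140)^0.25 = 10.4967 mm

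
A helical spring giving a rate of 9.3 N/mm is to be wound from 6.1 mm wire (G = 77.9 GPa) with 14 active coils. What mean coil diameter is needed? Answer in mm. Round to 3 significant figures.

47.0 mm

D = (Gd⁴/(8N_a·k))^(1/3) = (77.9×10³·6.1⁴/(8·14·9.3))^(1/3)
  = (103551)^(1/3) = 46.9590 mm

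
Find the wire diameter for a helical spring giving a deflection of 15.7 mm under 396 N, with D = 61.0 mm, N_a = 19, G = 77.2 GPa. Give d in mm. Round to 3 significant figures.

10.3 mm

Required rate k = F/δ = 396/15.7 = 25.223 N/mm
d = (8D³N_a·k / G)^(1/4) = (8·61.0³·19·25.223 / (77.2×10³))^0.25
  = (11272)^0.25 = 10.3039 mm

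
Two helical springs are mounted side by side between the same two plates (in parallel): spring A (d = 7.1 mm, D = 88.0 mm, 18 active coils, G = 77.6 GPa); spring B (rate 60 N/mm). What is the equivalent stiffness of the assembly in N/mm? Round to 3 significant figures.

k_A = Gd⁴/(8D³N_a) = (77.6×10³)(7.1⁴)/(8·88.0³·18) = 2.0095 N/mm
Parallel: k_eq = 2.0095 + 60 = 62.009 N/mm

62.0 N/mm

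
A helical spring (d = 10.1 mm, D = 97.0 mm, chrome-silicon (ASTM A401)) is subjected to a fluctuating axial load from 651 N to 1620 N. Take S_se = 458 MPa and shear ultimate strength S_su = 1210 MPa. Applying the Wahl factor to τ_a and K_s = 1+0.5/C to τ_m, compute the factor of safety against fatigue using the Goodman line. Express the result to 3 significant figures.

1.89

C = D/d = 97.0/10.1 = 9.6040; K_W = (4C−1)/(4C−4)+0.615/C = 1.1512; K_s = 1+0.5/C = 1.0521
F_a = (F_max−F_min)/2 = 484.5 N; F_m = (F_max+F_min)/2 = 1135.5 N
τ_a = K_W·8F_aD/(πd³) = 1.1512 × 116.16 = 133.72 MPa
τ_m = K_s·8F_mD/(πd³) = 1.0521 × 272.23 = 286.4 MPa
Goodman: 1/n_f = τ_a/S_se + τ_m/S_su = 133.72/458 + 286.4/1210 = 0.29196 + 0.23670 = 0.52866
n_f = 1/0.52866 = 1.892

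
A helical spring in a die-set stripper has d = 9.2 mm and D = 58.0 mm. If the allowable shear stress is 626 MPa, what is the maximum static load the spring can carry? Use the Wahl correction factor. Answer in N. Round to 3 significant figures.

2660 N

C = D/d = 58.0/9.2 = 6.3043
K_W = (4C−1)/(4C−4) + 0.615/C = 24.217/21.217 + 0.0976 = 1.2389
τ_max = K·8FD/(πd³) → F_max = τ_allow·πd³/(8DK)
F_max = 626·π·9.2³/(8·58.0·1.2389) = 1.5314e+06/574.87 = 2663.9 N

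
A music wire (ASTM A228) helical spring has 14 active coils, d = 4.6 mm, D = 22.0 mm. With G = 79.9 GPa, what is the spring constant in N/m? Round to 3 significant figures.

30000 N/m

k = Gd⁴/(8D³N_a) = (79.9×10³ × 4.6⁴) / (8 × 22.0³ × 14)
  = 3.57749e+07 / 1.19258e+06 = 29.998 N/mm = 29998 N/m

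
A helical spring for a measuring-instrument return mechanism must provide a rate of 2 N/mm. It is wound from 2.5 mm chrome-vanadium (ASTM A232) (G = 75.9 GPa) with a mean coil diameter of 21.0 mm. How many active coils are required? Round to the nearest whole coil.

N_a = Gd⁴/(8D³k) = (75.9×10³ × 2.5⁴)/(8 × 21.0³ × 2)
    = 2.96484e+06 / 148176 = 20.01 → 20 coils

20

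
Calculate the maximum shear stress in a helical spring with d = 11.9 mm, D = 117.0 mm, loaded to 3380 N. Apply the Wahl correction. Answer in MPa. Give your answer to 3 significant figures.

Spring index C = D/d = 117.0/11.9 = 9.8319
K_W = (4C−1)/(4C−4) + 0.615/C = 38.328/35.328 + 0.0626 = 1.1475
τ₀ = 8FD/(πd³) = 8·3380·117.0/(π·11.9³) = 3.16368e+06/5294.1 = 597.59 MPa
τ_max = K·τ₀ = 1.1475 × 597.59 = 685.71 MPa

686 MPa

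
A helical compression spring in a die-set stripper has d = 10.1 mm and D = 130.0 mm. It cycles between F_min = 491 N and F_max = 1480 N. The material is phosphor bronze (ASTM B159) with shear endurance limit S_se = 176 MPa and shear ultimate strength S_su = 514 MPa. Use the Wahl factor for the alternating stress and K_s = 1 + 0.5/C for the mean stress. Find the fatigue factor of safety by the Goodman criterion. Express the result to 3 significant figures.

C = D/d = 130.0/10.1 = 12.8713; K_W = (4C−1)/(4C−4)+0.615/C = 1.1110; K_s = 1+0.5/C = 1.0388
F_a = (F_max−F_min)/2 = 494.5 N; F_m = (F_max+F_min)/2 = 985.5 N
τ_a = K_W·8F_aD/(πd³) = 1.1110 × 158.89 = 176.52 MPa
τ_m = K_s·8F_mD/(πd³) = 1.0388 × 316.65 = 328.95 MPa
Goodman: 1/n_f = τ_a/S_se + τ_m/S_su = 176.52/176 + 328.95/514 = 1.00293 + 0.63998 = 1.6429
n_f = 1/1.6429 = 0.6087

0.609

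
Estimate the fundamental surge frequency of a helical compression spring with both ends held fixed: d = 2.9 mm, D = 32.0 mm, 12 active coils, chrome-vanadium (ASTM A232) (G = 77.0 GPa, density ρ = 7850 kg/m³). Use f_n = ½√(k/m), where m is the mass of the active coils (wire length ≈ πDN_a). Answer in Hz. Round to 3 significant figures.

k = Gd⁴/(8D³N_a) = (77.0×10³)(2.9⁴)/(8·32.0³·12) = 1.7313 N/mm = 1731.3 N/m
Wire length L = πDN_a = π·32.0·12 = 1206.4 mm
m = ρ·(πd²/4)·L = 7850 × 6.6052×10⁻⁶ m² × 1.2064 m = 0.062551 kg
f_n = ½√(k/m) = 0.5·√(1731.3/0.062551) = 0.5·√(27677) = 83.183 Hz

83.2 Hz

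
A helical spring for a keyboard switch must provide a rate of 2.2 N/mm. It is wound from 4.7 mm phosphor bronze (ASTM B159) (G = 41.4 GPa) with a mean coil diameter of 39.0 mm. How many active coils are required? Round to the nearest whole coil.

N_a = Gd⁴/(8D³k) = (41.4×10³ × 4.7⁴)/(8 × 39.0³ × 2.2)
    = 2.02019e+07 / 1.04401e+06 = 19.35 → 19 coils

19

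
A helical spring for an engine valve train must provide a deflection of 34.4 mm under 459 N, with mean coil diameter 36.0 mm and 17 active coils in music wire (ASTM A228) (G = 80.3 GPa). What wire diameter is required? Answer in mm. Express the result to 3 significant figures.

5.70 mm

Required rate k = F/δ = 459/34.4 = 13.343 N/mm
d = (8D³N_a·k / G)^(1/4) = (8·36.0³·17·13.343 / (80.3×10³))^0.25
  = (1054.4)^0.25 = 5.6983 mm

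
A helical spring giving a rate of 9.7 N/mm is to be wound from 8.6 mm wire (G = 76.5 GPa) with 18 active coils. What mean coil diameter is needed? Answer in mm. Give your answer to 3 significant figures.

D = (Gd⁴/(8N_a·k))^(1/3) = (76.5×10³·8.6⁴/(8·18·9.7))^(1/3)
  = (299586)^(1/3) = 66.9125 mm

66.9 mm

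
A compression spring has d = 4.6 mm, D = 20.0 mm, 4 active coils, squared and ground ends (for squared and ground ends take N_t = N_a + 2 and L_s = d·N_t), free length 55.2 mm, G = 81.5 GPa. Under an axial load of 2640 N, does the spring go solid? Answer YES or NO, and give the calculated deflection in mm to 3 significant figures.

NO, δ = 18.5 mm

k = Gd⁴/(8D³N_a) = (81.5×10³)(4.6⁴)/(8·20.0³·4) = 142.54 N/mm
N_t = 6; L_s = 4.6·6 = 27.6 mm; δ_solid = L₀ − L_s = 55.2 − 27.6 = 27.6 mm
δ = F/k = 2640/142.54 = 18.521 mm
δ < δ_solid → spring does not go solid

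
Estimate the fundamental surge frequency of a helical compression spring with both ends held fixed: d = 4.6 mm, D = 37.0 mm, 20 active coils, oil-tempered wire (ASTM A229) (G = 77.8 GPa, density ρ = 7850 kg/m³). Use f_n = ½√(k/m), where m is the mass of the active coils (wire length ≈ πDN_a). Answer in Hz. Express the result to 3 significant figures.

59.5 Hz

k = Gd⁴/(8D³N_a) = (77.8×10³)(4.6⁴)/(8·37.0³·20) = 4.2982 N/mm = 4298.2 N/m
Wire length L = πDN_a = π·37.0·20 = 2324.8 mm
m = ρ·(πd²/4)·L = 7850 × 16.619×10⁻⁶ m² × 2.3248 m = 0.30329 kg
f_n = ½√(k/m) = 0.5·√(4298.2/0.30329) = 0.5·√(14172) = 59.523 Hz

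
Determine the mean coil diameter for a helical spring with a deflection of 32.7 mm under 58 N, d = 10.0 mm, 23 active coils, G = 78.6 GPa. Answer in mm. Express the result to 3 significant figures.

134 mm

Required rate k = F/δ = 58/32.7 = 1.7737 N/mm
D = (Gd⁴/(8N_a·k))^(1/3) = (78.6×10³·10.0⁴/(8·23·1.7737))^(1/3)
  = (2.40838e+06)^(1/3) = 134.0422 mm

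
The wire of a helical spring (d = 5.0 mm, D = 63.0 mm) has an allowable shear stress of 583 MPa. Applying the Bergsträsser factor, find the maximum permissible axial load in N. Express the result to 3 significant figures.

411 N

C = D/d = 63.0/5.0 = 12.6000
K_B = (4C+2)/(4C−3) = 52.400/47.400 = 1.1055
τ_max = K·8FD/(πd³) → F_max = τ_allow·πd³/(8DK)
F_max = 583·π·5.0³/(8·63.0·1.1055) = 2.2894e+05/557.16 = 410.91 N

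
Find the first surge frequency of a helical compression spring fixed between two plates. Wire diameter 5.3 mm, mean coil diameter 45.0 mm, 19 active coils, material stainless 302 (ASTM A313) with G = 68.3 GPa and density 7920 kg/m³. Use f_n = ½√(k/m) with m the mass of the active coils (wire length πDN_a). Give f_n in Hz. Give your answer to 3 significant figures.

k = Gd⁴/(8D³N_a) = (68.3×10³)(5.3⁴)/(8·45.0³·19) = 3.8908 N/mm = 3890.8 N/m
Wire length L = πDN_a = π·45.0·19 = 2686.1 mm
m = ρ·(πd²/4)·L = 7920 × 22.062×10⁻⁶ m² × 2.6861 m = 0.46933 kg
f_n = ½√(k/m) = 0.5·√(3890.8/0.46933) = 0.5·√(8290.1) = 45.525 Hz

45.5 Hz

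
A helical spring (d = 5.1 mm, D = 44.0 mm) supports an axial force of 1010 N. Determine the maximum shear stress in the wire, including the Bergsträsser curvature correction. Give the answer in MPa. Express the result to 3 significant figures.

Spring index C = D/d = 44.0/5.1 = 8.6275
K_B = (4C+2)/(4C−3) = 36.510/31.510 = 1.1587
τ₀ = 8FD/(πd³) = 8·1010·44.0/(π·5.1³) = 355520/416.74 = 853.11 MPa
τ_max = K·τ₀ = 1.1587 × 853.11 = 988.48 MPa

988 MPa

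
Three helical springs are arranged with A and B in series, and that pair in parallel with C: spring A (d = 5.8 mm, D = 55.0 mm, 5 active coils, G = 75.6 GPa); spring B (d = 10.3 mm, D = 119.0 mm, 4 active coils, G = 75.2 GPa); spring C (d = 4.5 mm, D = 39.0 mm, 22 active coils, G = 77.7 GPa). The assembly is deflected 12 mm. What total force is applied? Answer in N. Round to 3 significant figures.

121 N

k_A = Gd⁴/(8D³N_a) = (75.6×10³)(5.8⁴)/(8·55.0³·5) = 12.855 N/mm
k_B = Gd⁴/(8D³N_a) = (75.2×10³)(10.3⁴)/(8·119.0³·4) = 15.696 N/mm
k_C = Gd⁴/(8D³N_a) = (77.7×10³)(4.5⁴)/(8·39.0³·22) = 3.0519 N/mm
Springs A,B series: k_AB = 1/(1/12.855+1/15.696) = 7.0671 N/mm; parallel with C: k_eq = 7.0671+3.0519 = 10.119 N/mm
F = k_eq·δ = 10.119·12 = 121.43 N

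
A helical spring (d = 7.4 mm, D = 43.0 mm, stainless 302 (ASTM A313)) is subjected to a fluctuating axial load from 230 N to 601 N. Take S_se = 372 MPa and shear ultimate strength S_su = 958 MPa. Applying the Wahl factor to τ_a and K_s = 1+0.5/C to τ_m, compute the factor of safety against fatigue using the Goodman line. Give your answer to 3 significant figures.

3.36

C = D/d = 43.0/7.4 = 5.8108; K_W = (4C−1)/(4C−4)+0.615/C = 1.2617; K_s = 1+0.5/C = 1.0860
F_a = (F_max−F_min)/2 = 185.5 N; F_m = (F_max+F_min)/2 = 415.5 N
τ_a = K_W·8F_aD/(πd³) = 1.2617 × 50.125 = 63.245 MPa
τ_m = K_s·8F_mD/(πd³) = 1.0860 × 112.28 = 121.94 MPa
Goodman: 1/n_f = τ_a/S_se + τ_m/S_su = 63.245/372 + 121.94/958 = 0.17001 + 0.12728 = 0.2973
n_f = 1/0.2973 = 3.364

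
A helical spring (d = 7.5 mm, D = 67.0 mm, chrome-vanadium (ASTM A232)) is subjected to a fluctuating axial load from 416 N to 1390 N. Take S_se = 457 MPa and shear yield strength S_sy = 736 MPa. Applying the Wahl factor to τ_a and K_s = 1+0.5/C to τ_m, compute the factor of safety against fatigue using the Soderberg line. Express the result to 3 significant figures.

0.975

C = D/d = 67.0/7.5 = 8.9333; K_W = (4C−1)/(4C−4)+0.615/C = 1.1634; K_s = 1+0.5/C = 1.0560
F_a = (F_max−F_min)/2 = 487 N; F_m = (F_max+F_min)/2 = 903 N
τ_a = K_W·8F_aD/(πd³) = 1.1634 × 196.95 = 229.13 MPa
τ_m = K_s·8F_mD/(πd³) = 1.0560 × 365.19 = 385.63 MPa
Soderberg: 1/n_f = τ_a/S_se + τ_m/S_sy = 229.13/457 + 385.63/736 = 0.50138 + 0.52395 = 1.0253
n_f = 1/1.0253 = 0.9753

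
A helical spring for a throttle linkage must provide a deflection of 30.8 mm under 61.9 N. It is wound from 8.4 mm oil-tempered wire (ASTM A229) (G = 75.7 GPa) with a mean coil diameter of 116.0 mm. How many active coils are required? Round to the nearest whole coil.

Required rate k = F/δ = 61.9/30.8 = 2.0097 N/mm
N_a = Gd⁴/(8D³k) = (75.7×10³ × 8.4⁴)/(8 × 116.0³ × 2.0097)
    = 3.76889e+08 / 2.5096e+07 = 15.02 → 15 coils

15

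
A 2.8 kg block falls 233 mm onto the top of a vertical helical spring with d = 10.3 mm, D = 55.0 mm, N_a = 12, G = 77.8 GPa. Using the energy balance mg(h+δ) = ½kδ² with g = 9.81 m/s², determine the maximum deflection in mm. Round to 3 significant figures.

15.8 mm

k = Gd⁴/(8D³N_a) = (77.8×10³)(10.3⁴)/(8·55.0³·12) = 54.824 N/mm
W = mg = 2.8 × 9.81 = 27.468 N
½kδ² − Wδ − Wh = 0 → δ = (W + √(W² + 2kWh))/k
δ = (27.468 + √(754.49 + 701750))/54.824 = (27.468 + 838.16)/54.824 = 15.789 mm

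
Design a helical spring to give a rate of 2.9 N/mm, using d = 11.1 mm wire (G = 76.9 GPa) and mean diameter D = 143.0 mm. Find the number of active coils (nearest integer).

N_a = Gd⁴/(8D³k) = (76.9×10³ × 11.1⁴)/(8 × 143.0³ × 2.9)
    = 1.1674e+09 / 6.78416e+07 = 17.21 → 17 coils

17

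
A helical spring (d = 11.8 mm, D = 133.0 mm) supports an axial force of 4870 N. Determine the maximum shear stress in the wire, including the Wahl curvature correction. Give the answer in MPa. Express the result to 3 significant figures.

1130 MPa

Spring index C = D/d = 133.0/11.8 = 11.2712
K_W = (4C−1)/(4C−4) + 0.615/C = 44.085/41.085 + 0.0546 = 1.1276
τ₀ = 8FD/(πd³) = 8·4870·133.0/(π·11.8³) = 5.18168e+06/5161.7 = 1003.9 MPa
τ_max = K·τ₀ = 1.1276 × 1003.9 = 1131.9 MPa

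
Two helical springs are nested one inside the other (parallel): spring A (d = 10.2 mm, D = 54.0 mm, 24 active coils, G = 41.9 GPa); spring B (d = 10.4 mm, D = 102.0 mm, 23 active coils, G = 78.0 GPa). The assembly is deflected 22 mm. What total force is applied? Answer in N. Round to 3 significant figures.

433 N

k_A = Gd⁴/(8D³N_a) = (41.9×10³)(10.2⁴)/(8·54.0³·24) = 15.001 N/mm
k_B = Gd⁴/(8D³N_a) = (78.0×10³)(10.4⁴)/(8·102.0³·23) = 4.6731 N/mm
Parallel: k_eq = 15.001 + 4.6731 = 19.675 N/mm
F = k_eq·δ = 19.675·22 = 432.84 N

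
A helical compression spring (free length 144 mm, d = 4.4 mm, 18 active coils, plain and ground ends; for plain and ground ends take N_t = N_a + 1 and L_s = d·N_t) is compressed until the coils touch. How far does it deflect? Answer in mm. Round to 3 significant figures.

60.4 mm

N_t = 19; L_s = 4.4·19 = 83.6 mm
δ_solid = L₀ − L_s = 144 − 83.6 = 60.4 mm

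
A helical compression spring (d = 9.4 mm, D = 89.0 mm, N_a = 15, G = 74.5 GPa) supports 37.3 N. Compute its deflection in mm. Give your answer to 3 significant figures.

5.42 mm

k = Gd⁴/(8D³N_a) = (74.5×10³)(9.4⁴)/(8·89.0³·15) = 6.8757 N/mm
δ = F/k = 37.3 / 6.8757 = 5.4249 mm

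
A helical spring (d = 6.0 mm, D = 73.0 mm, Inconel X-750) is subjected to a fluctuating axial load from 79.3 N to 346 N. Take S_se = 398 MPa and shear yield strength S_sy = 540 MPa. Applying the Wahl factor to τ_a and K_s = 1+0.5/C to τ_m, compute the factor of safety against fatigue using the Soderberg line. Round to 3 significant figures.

C = D/d = 73.0/6.0 = 12.1667; K_W = (4C−1)/(4C−4)+0.615/C = 1.1177; K_s = 1+0.5/C = 1.0411
F_a = (F_max−F_min)/2 = 133.35 N; F_m = (F_max+F_min)/2 = 212.65 N
τ_a = K_W·8F_aD/(πd³) = 1.1177 × 114.76 = 128.27 MPa
τ_m = K_s·8F_mD/(πd³) = 1.0411 × 183.01 = 190.53 MPa
Soderberg: 1/n_f = τ_a/S_se + τ_m/S_sy = 128.27/398 + 190.53/540 = 0.32229 + 0.35283 = 0.67513
n_f = 1/0.67513 = 1.481

1.48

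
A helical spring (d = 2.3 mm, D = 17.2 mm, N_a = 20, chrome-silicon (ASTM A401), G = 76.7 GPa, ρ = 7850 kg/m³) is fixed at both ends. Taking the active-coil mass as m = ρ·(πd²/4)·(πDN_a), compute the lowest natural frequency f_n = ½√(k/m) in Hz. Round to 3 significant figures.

137 Hz

k = Gd⁴/(8D³N_a) = (76.7×10³)(2.3⁴)/(8·17.2³·20) = 2.6363 N/mm = 2636.3 N/m
Wire length L = πDN_a = π·17.2·20 = 1080.7 mm
m = ρ·(πd²/4)·L = 7850 × 4.1548×10⁻⁶ m² × 1.0807 m = 0.035247 kg
f_n = ½√(k/m) = 0.5·√(2636.3/0.035247) = 0.5·√(74796) = 136.74 Hz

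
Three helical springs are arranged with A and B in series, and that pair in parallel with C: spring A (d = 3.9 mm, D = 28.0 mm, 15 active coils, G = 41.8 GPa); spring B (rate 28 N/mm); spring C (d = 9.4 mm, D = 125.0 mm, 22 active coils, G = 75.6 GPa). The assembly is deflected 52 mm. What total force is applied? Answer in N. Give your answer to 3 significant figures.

k_A = Gd⁴/(8D³N_a) = (41.8×10³)(3.9⁴)/(8·28.0³·15) = 3.671 N/mm
k_C = Gd⁴/(8D³N_a) = (75.6×10³)(9.4⁴)/(8·125.0³·22) = 1.7171 N/mm
Springs A,B series: k_AB = 1/(1/3.671+1/28) = 3.2455 N/mm; parallel with C: k_eq = 3.2455+1.7171 = 4.9625 N/mm
F = k_eq·δ = 4.9625·52 = 258.05 N

258 N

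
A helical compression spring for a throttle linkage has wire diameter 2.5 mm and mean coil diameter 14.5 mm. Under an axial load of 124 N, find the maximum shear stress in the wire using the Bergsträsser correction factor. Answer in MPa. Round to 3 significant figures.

Spring index C = D/d = 14.5/2.5 = 5.8000
K_B = (4C+2)/(4C−3) = 25.200/20.200 = 1.2475
τ₀ = 8FD/(πd³) = 8·124·14.5/(π·2.5³) = 14384/49.087 = 293.03 MPa
τ_max = K·τ₀ = 1.2475 × 293.03 = 365.56 MPa

366 MPa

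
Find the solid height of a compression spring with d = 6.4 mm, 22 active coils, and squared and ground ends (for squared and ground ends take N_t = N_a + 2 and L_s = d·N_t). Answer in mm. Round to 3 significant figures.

squared and ground ends: N_t = N_a + 2 = 22 + 2 = 24
L_s = d·N_t = 6.4 × 24 = 153.6 mm

154 mm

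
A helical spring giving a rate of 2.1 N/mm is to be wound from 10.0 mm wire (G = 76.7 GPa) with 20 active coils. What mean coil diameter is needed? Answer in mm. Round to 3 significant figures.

D = (Gd⁴/(8N_a·k))^(1/3) = (76.7×10³·10.0⁴/(8·20·2.1))^(1/3)
  = (2.28274e+06)^(1/3) = 131.6696 mm

132 mm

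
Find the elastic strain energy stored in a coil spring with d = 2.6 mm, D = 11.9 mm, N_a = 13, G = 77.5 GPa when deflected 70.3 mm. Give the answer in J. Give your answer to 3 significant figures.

49.9 J

k = Gd⁴/(8D³N_a) = (77.5×10³)(2.6⁴)/(8·11.9³·13) = 20.208 N/mm
U = ½kδ² = 0.5 × 20.208 × 70.3² = 49935 N·mm = 49.935 J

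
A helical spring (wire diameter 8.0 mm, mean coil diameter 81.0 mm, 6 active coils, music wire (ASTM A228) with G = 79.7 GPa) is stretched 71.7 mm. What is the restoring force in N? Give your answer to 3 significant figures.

k = Gd⁴/(8D³N_a) = (79.7×10³)(8.0⁴)/(8·81.0³·6) = 12.797 N/mm
F = k·δ = 12.797 × 71.7 = 917.57 N

918 N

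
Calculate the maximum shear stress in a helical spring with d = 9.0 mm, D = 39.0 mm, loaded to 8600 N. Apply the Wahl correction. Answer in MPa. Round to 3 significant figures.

1600 MPa

Spring index C = D/d = 39.0/9.0 = 4.3333
K_W = (4C−1)/(4C−4) + 0.615/C = 16.333/13.333 + 0.1419 = 1.3669
τ₀ = 8FD/(πd³) = 8·8600·39.0/(π·9.0³) = 2.6832e+06/2290.2 = 1171.6 MPa
τ_max = K·τ₀ = 1.3669 × 1171.6 = 1601.5 MPa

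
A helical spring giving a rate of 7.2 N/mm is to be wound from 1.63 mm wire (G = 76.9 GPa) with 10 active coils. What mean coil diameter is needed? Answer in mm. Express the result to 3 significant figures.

D = (Gd⁴/(8N_a·k))^(1/3) = (76.9×10³·1.63⁴/(8·10·7.2))^(1/3)
  = (942.441)^(1/3) = 9.8043 mm

9.80 mm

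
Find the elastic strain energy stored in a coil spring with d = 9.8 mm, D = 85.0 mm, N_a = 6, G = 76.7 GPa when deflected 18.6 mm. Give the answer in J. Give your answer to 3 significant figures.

k = Gd⁴/(8D³N_a) = (76.7×10³)(9.8⁴)/(8·85.0³·6) = 23.999 N/mm
U = ½kδ² = 0.5 × 23.999 × 18.6² = 4151.4 N·mm = 4.1514 J

4.15 J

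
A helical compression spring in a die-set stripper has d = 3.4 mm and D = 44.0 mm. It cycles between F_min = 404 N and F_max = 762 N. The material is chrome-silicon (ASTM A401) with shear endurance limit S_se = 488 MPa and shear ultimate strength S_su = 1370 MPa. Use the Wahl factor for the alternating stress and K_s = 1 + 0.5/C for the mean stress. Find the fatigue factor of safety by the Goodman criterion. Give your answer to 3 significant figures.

0.413

C = D/d = 44.0/3.4 = 12.9412; K_W = (4C−1)/(4C−4)+0.615/C = 1.1103; K_s = 1+0.5/C = 1.0386
F_a = (F_max−F_min)/2 = 179 N; F_m = (F_max+F_min)/2 = 583 N
τ_a = K_W·8F_aD/(πd³) = 1.1103 × 510.28 = 566.58 MPa
τ_m = K_s·8F_mD/(πd³) = 1.0386 × 1662 = 1726.2 MPa
Goodman: 1/n_f = τ_a/S_se + τ_m/S_su = 566.58/488 + 1726.2/1370 = 1.16102 + 1.25999 = 2.421
n_f = 1/2.421 = 0.413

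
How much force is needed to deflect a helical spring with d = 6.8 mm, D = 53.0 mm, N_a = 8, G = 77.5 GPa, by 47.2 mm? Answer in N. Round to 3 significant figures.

821 N

k = Gd⁴/(8D³N_a) = (77.5×10³)(6.8⁴)/(8·53.0³·8) = 17.391 N/mm
F = k·δ = 17.391 × 47.2 = 820.87 N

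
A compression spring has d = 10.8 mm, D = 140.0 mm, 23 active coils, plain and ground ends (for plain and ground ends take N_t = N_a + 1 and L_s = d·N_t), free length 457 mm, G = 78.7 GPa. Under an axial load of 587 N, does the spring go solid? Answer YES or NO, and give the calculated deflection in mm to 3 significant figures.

k = Gd⁴/(8D³N_a) = (78.7×10³)(10.8⁴)/(8·140.0³·23) = 2.1206 N/mm
N_t = 24; L_s = 10.8·24 = 259.2 mm; δ_solid = L₀ − L_s = 457 − 259.2 = 197.8 mm
δ = F/k = 587/2.1206 = 276.8 mm
δ ≥ δ_solid → spring goes solid

YES, δ = 277 mm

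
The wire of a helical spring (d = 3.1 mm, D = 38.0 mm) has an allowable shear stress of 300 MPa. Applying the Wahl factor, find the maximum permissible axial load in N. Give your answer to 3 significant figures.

82.7 N

C = D/d = 38.0/3.1 = 12.2581
K_W = (4C−1)/(4C−4) + 0.615/C = 48.032/45.032 + 0.0502 = 1.1168
τ_max = K·8FD/(πd³) → F_max = τ_allow·πd³/(8DK)
F_max = 300·π·3.1³/(8·38.0·1.1168) = 28077/339.5 = 82.701 N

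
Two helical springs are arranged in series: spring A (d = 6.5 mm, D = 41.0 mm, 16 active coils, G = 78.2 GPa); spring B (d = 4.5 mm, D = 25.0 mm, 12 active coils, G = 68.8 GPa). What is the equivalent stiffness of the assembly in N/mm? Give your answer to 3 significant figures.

k_A = Gd⁴/(8D³N_a) = (78.2×10³)(6.5⁴)/(8·41.0³·16) = 15.823 N/mm
k_B = Gd⁴/(8D³N_a) = (68.8×10³)(4.5⁴)/(8·25.0³·12) = 18.808 N/mm
Series: 1/k_eq = 1/15.823 + 1/18.808 = 0.11637; k_eq = 8.5936 N/mm

8.59 N/mm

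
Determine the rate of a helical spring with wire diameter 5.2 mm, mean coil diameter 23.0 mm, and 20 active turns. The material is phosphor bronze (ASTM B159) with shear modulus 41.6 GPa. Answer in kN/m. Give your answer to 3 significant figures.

15.6 kN/m

k = Gd⁴/(8D³N_a) = (41.6×10³ × 5.2⁴) / (8 × 23.0³ × 20)
  = 3.04163e+07 / 1.94672e+06 = 15.624 N/mm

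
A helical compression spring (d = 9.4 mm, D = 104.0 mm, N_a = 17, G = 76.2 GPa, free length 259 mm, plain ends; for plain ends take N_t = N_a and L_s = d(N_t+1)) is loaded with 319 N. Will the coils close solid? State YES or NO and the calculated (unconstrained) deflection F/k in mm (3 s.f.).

NO, δ = 82.0 mm

k = Gd⁴/(8D³N_a) = (76.2×10³)(9.4⁴)/(8·104.0³·17) = 3.8889 N/mm
N_t = 17; L_s = 9.4·18 = 169.2 mm; δ_solid = L₀ − L_s = 259 − 169.2 = 89.8 mm
δ = F/k = 319/3.8889 = 82.028 mm
δ < δ_solid → spring does not go solid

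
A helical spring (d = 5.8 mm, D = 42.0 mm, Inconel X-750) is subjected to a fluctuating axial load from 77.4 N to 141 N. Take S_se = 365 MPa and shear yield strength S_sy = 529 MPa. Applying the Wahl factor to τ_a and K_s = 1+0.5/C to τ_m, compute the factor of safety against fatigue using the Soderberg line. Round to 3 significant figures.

5.60

C = D/d = 42.0/5.8 = 7.2414; K_W = (4C−1)/(4C−4)+0.615/C = 1.2051; K_s = 1+0.5/C = 1.0690
F_a = (F_max−F_min)/2 = 31.8 N; F_m = (F_max+F_min)/2 = 109.2 N
τ_a = K_W·8F_aD/(πd³) = 1.2051 × 17.431 = 21.006 MPa
τ_m = K_s·8F_mD/(πd³) = 1.0690 × 59.859 = 63.992 MPa
Soderberg: 1/n_f = τ_a/S_se + τ_m/S_sy = 21.006/365 + 63.992/529 = 0.05755 + 0.12097 = 0.17852
n_f = 1/0.17852 = 5.602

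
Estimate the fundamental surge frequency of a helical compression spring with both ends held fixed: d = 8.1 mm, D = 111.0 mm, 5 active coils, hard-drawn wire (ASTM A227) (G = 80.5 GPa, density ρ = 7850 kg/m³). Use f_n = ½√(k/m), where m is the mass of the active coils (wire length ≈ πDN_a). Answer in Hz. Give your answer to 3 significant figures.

k = Gd⁴/(8D³N_a) = (80.5×10³)(8.1⁴)/(8·111.0³·5) = 6.3344 N/mm = 6334.4 N/m
Wire length L = πDN_a = π·111.0·5 = 1743.6 mm
m = ρ·(πd²/4)·L = 7850 × 51.53×10⁻⁶ m² × 1.7436 m = 0.7053 kg
f_n = ½√(k/m) = 0.5·√(6334.4/0.7053) = 0.5·√(8981.2) = 47.385 Hz

47.4 Hz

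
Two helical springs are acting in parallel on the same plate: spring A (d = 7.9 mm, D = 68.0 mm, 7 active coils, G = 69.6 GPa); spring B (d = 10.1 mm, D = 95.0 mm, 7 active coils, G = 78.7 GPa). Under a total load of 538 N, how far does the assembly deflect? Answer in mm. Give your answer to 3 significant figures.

k_A = Gd⁴/(8D³N_a) = (69.6×10³)(7.9⁴)/(8·68.0³·7) = 15.396 N/mm
k_B = Gd⁴/(8D³N_a) = (78.7×10³)(10.1⁴)/(8·95.0³·7) = 17.057 N/mm
Parallel: k_eq = 15.396 + 17.057 = 32.453 N/mm
δ = F/k_eq = 538/32.453 = 16.578 mm

16.6 mm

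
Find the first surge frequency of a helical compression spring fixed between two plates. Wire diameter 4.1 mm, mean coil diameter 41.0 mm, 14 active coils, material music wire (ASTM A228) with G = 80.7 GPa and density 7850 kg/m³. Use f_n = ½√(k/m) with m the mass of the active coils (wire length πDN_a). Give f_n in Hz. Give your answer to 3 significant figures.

62.9 Hz

k = Gd⁴/(8D³N_a) = (80.7×10³)(4.1⁴)/(8·41.0³·14) = 2.9542 N/mm = 2954.2 N/m
Wire length L = πDN_a = π·41.0·14 = 1803.3 mm
m = ρ·(πd²/4)·L = 7850 × 13.203×10⁻⁶ m² × 1.8033 m = 0.18689 kg
f_n = ½√(k/m) = 0.5·√(2954.2/0.18689) = 0.5·√(15807) = 62.863 Hz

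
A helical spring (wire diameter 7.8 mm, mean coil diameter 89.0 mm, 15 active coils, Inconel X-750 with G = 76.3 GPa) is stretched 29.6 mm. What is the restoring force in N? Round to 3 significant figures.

k = Gd⁴/(8D³N_a) = (76.3×10³)(7.8⁴)/(8·89.0³·15) = 3.3385 N/mm
F = k·δ = 3.3385 × 29.6 = 98.82 N

98.8 N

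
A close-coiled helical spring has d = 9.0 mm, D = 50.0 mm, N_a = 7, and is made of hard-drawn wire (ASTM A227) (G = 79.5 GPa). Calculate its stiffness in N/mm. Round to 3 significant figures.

k = Gd⁴/(8D³N_a) = (79.5×10³ × 9.0⁴) / (8 × 50.0³ × 7)
  = 5.216e+08 / 7e+06 = 74.514 N/mm

74.5 N/mm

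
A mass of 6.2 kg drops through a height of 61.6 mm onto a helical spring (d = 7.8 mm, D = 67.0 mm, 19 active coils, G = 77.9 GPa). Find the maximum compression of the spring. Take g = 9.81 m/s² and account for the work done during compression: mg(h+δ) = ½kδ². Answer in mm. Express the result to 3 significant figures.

45.4 mm

k = Gd⁴/(8D³N_a) = (77.9×10³)(7.8⁴)/(8·67.0³·19) = 6.3074 N/mm
W = mg = 6.2 × 9.81 = 60.822 N
½kδ² − Wδ − Wh = 0 → δ = (W + √(W² + 2kWh))/k
δ = (60.822 + √(3699.3 + 47262.8))/6.3074 = (60.822 + 225.75)/6.3074 = 45.434 mm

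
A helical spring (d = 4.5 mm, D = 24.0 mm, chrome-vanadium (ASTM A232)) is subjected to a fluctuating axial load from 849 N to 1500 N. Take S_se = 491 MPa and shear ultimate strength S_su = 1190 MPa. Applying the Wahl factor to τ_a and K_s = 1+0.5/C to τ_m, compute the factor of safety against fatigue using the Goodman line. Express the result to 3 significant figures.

C = D/d = 24.0/4.5 = 5.3333; K_W = (4C−1)/(4C−4)+0.615/C = 1.2884; K_s = 1+0.5/C = 1.0938
F_a = (F_max−F_min)/2 = 325.5 N; F_m = (F_max+F_min)/2 = 1174.5 N
τ_a = K_W·8F_aD/(πd³) = 1.2884 × 218.31 = 281.26 MPa
τ_m = K_s·8F_mD/(πd³) = 1.0938 × 787.71 = 861.56 MPa
Goodman: 1/n_f = τ_a/S_se + τ_m/S_su = 281.26/491 + 861.56/1190 = 0.57284 + 0.72400 = 1.2968
n_f = 1/1.2968 = 0.7711

0.771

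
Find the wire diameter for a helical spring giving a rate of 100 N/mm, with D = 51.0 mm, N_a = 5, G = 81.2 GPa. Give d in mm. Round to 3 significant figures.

8.99 mm

d = (8D³N_a·k / G)^(1/4) = (8·51.0³·5·100 / (81.2×10³))^0.25
  = (6534.5)^0.25 = 8.9909 mm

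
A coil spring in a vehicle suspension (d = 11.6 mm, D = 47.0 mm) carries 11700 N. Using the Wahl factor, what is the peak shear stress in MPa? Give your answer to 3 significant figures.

1250 MPa

Spring index C = D/d = 47.0/11.6 = 4.0517
K_W = (4C−1)/(4C−4) + 0.615/C = 15.207/12.207 + 0.1518 = 1.3975
τ₀ = 8FD/(πd³) = 8·11700·47.0/(π·11.6³) = 4.3992e+06/4903.7 = 897.12 MPa
τ_max = K·τ₀ = 1.3975 × 897.12 = 1253.8 MPa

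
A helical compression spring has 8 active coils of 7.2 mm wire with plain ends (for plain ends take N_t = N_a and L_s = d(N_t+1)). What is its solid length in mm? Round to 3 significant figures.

plain ends: N_t = N_a = 8
L_s = d·(N_t+1) = 7.2 × 9 = 64.8 mm

64.8 mm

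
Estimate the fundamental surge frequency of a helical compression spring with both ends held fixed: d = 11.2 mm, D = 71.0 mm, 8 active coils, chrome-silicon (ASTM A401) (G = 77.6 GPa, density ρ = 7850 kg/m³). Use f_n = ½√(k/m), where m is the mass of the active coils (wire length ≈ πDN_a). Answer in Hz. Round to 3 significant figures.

k = Gd⁴/(8D³N_a) = (77.6×10³)(11.2⁴)/(8·71.0³·8) = 53.306 N/mm = 53306 N/m
Wire length L = πDN_a = π·71.0·8 = 1784.4 mm
m = ρ·(πd²/4)·L = 7850 × 98.52×10⁻⁶ m² × 1.7844 m = 1.38 kg
f_n = ½√(k/m) = 0.5·√(53306/1.38) = 0.5·√(38626) = 98.268 Hz

98.3 Hz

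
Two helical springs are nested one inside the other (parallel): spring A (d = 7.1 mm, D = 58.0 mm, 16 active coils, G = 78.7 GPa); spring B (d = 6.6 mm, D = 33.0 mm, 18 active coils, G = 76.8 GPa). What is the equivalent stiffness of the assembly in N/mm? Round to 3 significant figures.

k_A = Gd⁴/(8D³N_a) = (78.7×10³)(7.1⁴)/(8·58.0³·16) = 8.0078 N/mm
k_B = Gd⁴/(8D³N_a) = (76.8×10³)(6.6⁴)/(8·33.0³·18) = 28.16 N/mm
Parallel: k_eq = 8.0078 + 28.16 = 36.168 N/mm

36.2 N/mm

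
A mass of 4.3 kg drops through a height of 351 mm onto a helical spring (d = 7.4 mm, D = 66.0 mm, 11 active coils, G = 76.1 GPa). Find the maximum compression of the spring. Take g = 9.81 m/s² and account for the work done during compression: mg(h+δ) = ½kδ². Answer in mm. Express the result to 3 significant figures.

k = Gd⁴/(8D³N_a) = (76.1×10³)(7.4⁴)/(8·66.0³·11) = 9.0198 N/mm
W = mg = 4.3 × 9.81 = 42.183 N
½kδ² − Wδ − Wh = 0 → δ = (W + √(W² + 2kWh))/k
δ = (42.183 + √(1779.4 + 267099))/9.0198 = (42.183 + 518.53)/9.0198 = 62.165 mm

62.2 mm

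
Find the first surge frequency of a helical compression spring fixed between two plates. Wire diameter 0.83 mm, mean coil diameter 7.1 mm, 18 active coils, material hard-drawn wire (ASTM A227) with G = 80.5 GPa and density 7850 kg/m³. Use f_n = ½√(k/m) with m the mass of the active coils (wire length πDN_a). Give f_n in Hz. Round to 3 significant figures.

330 Hz

k = Gd⁴/(8D³N_a) = (80.5×10³)(0.83⁴)/(8·7.1³·18) = 0.74126 N/mm = 741.26 N/m
Wire length L = πDN_a = π·7.1·18 = 401.5 mm
m = ρ·(πd²/4)·L = 7850 × 0.54106×10⁻⁶ m² × 0.4015 m = 0.0017053 kg
f_n = ½√(k/m) = 0.5·√(741.26/0.0017053) = 0.5·√(4.3468e+05) = 329.65 Hz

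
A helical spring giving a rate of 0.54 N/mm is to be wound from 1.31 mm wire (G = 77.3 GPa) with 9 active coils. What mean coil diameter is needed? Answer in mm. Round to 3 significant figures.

D = (Gd⁴/(8N_a·k))^(1/3) = (77.3×10³·1.31⁴/(8·9·0.54))^(1/3)
  = (5855.16)^(1/3) = 18.0238 mm

18.0 mm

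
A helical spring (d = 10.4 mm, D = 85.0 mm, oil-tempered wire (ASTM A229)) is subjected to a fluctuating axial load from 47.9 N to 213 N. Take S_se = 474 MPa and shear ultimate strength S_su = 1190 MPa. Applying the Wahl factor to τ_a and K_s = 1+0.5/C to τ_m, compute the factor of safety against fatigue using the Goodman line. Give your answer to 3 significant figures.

16.1

C = D/d = 85.0/10.4 = 8.1731; K_W = (4C−1)/(4C−4)+0.615/C = 1.1798; K_s = 1+0.5/C = 1.0612
F_a = (F_max−F_min)/2 = 82.55 N; F_m = (F_max+F_min)/2 = 130.45 N
τ_a = K_W·8F_aD/(πd³) = 1.1798 × 15.885 = 18.741 MPa
τ_m = K_s·8F_mD/(πd³) = 1.0612 × 25.102 = 26.637 MPa
Goodman: 1/n_f = τ_a/S_se + τ_m/S_su = 18.741/474 + 26.637/1190 = 0.03954 + 0.02238 = 0.061922
n_f = 1/0.061922 = 16.15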